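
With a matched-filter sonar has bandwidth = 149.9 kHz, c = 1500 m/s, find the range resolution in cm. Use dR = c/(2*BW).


dR = c/(2*BW) = 1500 / (2 * 149.9e3) = 0.005 m = 0.5 cm

0.5 cm


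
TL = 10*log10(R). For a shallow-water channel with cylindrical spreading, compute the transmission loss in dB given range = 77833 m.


TL = 10*log10(77833) = 48.91

48.91 dB


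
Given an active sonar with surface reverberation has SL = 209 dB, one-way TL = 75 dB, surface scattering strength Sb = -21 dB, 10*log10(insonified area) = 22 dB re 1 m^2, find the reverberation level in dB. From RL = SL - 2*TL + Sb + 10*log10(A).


RL = SL - 2*TL + Sb + 10*log10(A) = 209 - 2*75 + (-21) + 22 = 60

60 dB


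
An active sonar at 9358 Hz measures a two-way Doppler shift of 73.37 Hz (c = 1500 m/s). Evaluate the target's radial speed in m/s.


From fd = 2*f*v/c, v = c*fd/(2*f) = 1500 * 73.37 / (2*9358) = 5.88

5.88 m/s


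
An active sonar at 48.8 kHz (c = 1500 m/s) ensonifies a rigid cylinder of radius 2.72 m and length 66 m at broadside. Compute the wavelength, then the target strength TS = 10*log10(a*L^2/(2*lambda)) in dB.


Step 1: lambda = c/f = 1500/48800 = 0.03074 m
Step 2: TS = 10*log10(a*L^2/(2*lambda)) = 10*log10(2.72*66^2/(2*0.03074)) = 52.85

52.85 dB


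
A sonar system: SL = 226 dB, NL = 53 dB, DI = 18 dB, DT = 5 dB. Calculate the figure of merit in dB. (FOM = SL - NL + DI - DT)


FOM = SL - NL + DI - DT = 226 - 53 + 18 - 5 = 186

186 dB


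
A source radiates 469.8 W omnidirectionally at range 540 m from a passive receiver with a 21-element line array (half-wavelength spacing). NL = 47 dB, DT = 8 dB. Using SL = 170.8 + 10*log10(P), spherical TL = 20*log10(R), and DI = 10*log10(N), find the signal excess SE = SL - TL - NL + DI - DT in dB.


101.09 dB


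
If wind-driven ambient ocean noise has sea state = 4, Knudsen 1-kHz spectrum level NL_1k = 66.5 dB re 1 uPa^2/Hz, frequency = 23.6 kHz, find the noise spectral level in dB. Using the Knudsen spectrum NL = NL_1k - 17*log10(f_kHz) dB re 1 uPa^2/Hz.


43.16 dB


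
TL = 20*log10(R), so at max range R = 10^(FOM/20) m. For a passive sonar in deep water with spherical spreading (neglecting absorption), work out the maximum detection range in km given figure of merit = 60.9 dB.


At max range FOM = TL, so 20*log10(R) = 60.9
R = 10^(60.9/20) = 1109.17 m = 1.11 km

1.11 km


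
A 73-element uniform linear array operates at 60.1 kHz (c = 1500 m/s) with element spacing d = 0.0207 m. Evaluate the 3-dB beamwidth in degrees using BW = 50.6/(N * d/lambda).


Step 1: lambda = 1500/60100 = 0.02496 m
Step 2: d/lambda = 0.0207/0.02496 = 0.8293
Step 3: BW = 50.6/(N * d/lambda) = 50.6/(73 * 0.8293) = 0.84

0.84 deg


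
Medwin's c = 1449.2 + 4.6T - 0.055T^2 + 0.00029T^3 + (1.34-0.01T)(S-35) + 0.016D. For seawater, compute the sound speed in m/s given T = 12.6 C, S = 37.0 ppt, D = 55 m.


1502.32 m/s


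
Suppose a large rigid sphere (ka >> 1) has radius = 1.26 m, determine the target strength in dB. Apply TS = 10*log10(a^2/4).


TS = 10*log10(1.26^2 / 4) = 10*log10(0.3969) = -4.01

-4.01 dB


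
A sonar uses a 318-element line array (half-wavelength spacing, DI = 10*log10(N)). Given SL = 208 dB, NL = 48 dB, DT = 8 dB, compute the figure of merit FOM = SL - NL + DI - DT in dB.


Step 1: DI = 10*log10(318) = 25.02 dB
Step 2: FOM = SL - NL + DI - DT = 208 - 48 + 25.02 - 8 = 177.02

177.02 dB


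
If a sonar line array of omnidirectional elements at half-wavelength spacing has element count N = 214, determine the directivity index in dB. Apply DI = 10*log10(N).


DI = 10*log10(214) = 23.3

23.3 dB


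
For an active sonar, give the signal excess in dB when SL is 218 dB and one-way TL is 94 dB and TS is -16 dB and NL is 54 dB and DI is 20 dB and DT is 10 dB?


SE = SL - 2*TL + TS - NL + DI - DT = 218 - 2*94 + (-16) - 54 + 20 - 10 = -30

-30 dB


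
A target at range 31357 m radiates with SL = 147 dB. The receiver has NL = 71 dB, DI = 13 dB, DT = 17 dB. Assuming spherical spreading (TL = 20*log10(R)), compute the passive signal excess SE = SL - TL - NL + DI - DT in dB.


Step 1: TL = 20*log10(31357) = 89.93 dB
Step 2: SE = 147 - 89.93 - 71 + 13 - 17 = -17.93

-17.93 dB


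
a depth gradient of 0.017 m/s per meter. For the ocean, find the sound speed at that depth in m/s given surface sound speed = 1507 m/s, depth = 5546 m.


c = 1507 + 0.017 * 5546 = 1601.282

1601.282 m/s


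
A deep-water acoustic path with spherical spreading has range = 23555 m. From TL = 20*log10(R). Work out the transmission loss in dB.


87.44 dB


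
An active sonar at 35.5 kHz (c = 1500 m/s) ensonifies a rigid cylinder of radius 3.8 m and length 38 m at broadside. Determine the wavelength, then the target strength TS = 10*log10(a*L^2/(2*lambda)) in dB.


Step 1: lambda = c/f = 1500/35500 = 0.04225 m
Step 2: TS = 10*log10(a*L^2/(2*lambda)) = 10*log10(3.8*38^2/(2*0.04225)) = 48.12

48.12 dB


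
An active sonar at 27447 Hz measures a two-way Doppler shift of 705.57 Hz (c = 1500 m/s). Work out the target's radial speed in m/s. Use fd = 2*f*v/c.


19.28 m/s


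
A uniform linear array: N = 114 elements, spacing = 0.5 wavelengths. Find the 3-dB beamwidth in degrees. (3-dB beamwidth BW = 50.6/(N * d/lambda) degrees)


BW = 50.6 / (114 * 0.5) = 50.6 / 57.0 = 0.89

0.89 deg


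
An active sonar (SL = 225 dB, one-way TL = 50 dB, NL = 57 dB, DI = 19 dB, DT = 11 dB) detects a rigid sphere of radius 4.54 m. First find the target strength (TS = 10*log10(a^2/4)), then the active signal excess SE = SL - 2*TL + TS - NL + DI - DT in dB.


Step 1: TS = 10*log10(4.54^2/4) = 7.12 dB
Step 2: SE = SL - 2*TL + TS - NL + DI - DT = 225 - 2*50 + (7.12) - 57 + 19 - 11 = 83.12

83.12 dB


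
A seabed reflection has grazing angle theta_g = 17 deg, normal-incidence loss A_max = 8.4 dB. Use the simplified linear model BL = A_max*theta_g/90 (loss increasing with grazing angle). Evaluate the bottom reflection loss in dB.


BL = A_max * theta_g / 90 = 8.4 * 17 / 90 = 1.59

1.59 dB


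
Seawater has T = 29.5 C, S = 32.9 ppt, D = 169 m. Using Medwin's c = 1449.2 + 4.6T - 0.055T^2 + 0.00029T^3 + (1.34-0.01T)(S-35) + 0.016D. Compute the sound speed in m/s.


c = 1449.2 + 4.6*29.5 - 0.055*29.5^2 + 0.00029*29.5^3 + (1.34 - 0.01*29.5)*(32.9 - 35) + 0.016*169 = 1544.99

1544.99 m/s


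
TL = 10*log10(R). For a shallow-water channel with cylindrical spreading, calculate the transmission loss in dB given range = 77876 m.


TL = 10*log10(77876) = 48.91

48.91 dB


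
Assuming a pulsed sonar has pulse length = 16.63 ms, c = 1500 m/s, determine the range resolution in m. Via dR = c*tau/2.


dR = c*tau/2 = 1500 * 16.63e-3 / 2 = 12.4725

12.4725 m


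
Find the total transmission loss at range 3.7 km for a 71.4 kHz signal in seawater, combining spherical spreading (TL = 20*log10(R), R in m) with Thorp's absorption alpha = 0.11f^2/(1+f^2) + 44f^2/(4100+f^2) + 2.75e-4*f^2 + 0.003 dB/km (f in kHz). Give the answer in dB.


Step 1 (Thorp): alpha = 0.11*5097.96/(1+5097.96) + 44*5097.96/(4100+5097.96) + 2.75e-4*5097.96 + 0.003 = 25.9019 dB/km
Step 2: TL_spread = 20*log10(3700) = 71.36 dB
Step 3: TL_abs = alpha*R = 25.9019 * 3.7 = 95.84 dB
Step 4: TL_total = 71.36 + 95.84 = 167.2

167.2 dB


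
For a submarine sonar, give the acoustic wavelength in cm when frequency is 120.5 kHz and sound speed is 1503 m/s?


lambda = c/f = 1503 / 120500 = 0.0125 m = 1.25 cm

1.25 cm


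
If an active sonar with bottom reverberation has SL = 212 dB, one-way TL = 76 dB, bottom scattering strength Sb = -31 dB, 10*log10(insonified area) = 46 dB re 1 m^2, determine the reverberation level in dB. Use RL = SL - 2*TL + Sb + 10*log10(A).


RL = SL - 2*TL + Sb + 10*log10(A) = 212 - 2*76 + (-31) + 46 = 75

75 dB


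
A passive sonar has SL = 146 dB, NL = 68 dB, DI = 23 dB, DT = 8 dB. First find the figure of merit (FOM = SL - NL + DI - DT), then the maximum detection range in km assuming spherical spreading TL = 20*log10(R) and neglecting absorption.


Step 1: FOM = SL - NL + DI - DT = 146 - 68 + 23 - 8 = 93 dB
Step 2: at max range FOM = TL = 20*log10(R), so R = 10^(93/20) = 44668.36 m = 44.67 km

44.67 km


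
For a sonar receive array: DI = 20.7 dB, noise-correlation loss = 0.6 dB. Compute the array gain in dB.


AG = DI - L_corr = 20.7 - 0.6 = 20.1

20.1 dB


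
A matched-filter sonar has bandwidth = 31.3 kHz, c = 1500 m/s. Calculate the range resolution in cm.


2.4 cm


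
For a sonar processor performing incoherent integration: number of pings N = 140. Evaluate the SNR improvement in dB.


Gain = 5*log10(140) = 10.73

10.73 dB


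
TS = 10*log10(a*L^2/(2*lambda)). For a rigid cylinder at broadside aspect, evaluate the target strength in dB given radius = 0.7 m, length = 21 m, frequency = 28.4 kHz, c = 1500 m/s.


lambda = 1500/28400 = 0.05282 m
TS = 10*log10(0.7*21^2/(2*0.05282)) = 34.66

34.66 dB


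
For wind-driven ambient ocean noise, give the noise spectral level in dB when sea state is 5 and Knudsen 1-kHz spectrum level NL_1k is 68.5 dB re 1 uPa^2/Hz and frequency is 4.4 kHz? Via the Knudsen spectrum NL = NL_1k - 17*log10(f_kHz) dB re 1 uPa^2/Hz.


57.56 dB


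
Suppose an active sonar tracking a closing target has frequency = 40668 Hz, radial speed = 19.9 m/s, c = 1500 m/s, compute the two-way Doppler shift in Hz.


fd = 2*f*v/c = 2 * 40668 * 19.9 / 1500 = 1079.06

1079.06 Hz


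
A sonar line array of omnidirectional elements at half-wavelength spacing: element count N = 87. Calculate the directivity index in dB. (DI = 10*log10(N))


DI = 10*log10(87) = 19.4

19.4 dB


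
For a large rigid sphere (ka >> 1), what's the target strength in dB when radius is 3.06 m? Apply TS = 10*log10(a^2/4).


3.69 dB


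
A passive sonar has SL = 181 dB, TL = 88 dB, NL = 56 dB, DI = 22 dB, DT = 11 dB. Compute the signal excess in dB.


48 dB


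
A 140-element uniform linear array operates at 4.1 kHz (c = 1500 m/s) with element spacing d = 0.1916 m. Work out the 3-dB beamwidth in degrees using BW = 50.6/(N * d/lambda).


0.69 deg


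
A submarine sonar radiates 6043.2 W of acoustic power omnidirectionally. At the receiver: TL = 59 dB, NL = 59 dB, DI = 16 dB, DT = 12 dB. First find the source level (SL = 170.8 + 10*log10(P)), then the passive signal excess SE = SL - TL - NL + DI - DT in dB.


Step 1: SL = 170.8 + 10*log10(6043.2) = 208.61 dB
Step 2: SE = SL - TL - NL + DI - DT = 208.61 - 59 - 59 + 16 - 12 = 94.61

94.61 dB


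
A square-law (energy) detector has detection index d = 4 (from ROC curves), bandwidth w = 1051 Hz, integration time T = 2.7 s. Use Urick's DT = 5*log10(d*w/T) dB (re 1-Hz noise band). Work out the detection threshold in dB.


DT = 5*log10(d*w/T) = 5*log10(4 * 1051 / 2.7) = 5*log10(1557.04) = 15.96

15.96 dB


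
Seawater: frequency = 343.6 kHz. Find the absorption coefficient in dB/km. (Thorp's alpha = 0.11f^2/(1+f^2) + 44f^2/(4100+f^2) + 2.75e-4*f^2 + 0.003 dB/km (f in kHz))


75.103 dB/km


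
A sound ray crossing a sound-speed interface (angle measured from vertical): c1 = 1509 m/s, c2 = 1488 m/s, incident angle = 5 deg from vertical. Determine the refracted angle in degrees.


sin(theta2) = (c2/c1)*sin(theta1) = (1488/1509)*sin(5 deg) = 0.08594
theta2 = arcsin(0.08594) = 4.93

4.93 deg


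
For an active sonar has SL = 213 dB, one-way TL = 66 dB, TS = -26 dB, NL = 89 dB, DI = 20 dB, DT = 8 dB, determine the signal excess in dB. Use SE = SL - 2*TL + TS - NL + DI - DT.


SE = SL - 2*TL + TS - NL + DI - DT = 213 - 2*66 + (-26) - 89 + 20 - 8 = -22

-22 dB


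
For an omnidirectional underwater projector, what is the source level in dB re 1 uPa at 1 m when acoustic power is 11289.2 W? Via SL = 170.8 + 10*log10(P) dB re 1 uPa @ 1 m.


SL = 170.8 + 10*log10(11289.2) = 170.8 + 40.53 = 211.33

211.33 dB


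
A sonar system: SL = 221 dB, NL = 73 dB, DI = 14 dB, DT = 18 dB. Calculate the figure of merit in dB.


FOM = SL - NL + DI - DT = 221 - 73 + 14 - 18 = 144

144 dB


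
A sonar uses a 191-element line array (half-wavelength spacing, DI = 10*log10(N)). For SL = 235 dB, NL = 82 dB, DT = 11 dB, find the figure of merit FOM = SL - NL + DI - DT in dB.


Step 1: DI = 10*log10(191) = 22.81 dB
Step 2: FOM = SL - NL + DI - DT = 235 - 82 + 22.81 - 11 = 164.81

164.81 dB


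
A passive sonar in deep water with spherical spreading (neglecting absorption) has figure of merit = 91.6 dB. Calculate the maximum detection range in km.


At max range FOM = TL, so 20*log10(R) = 91.6
R = 10^(91.6/20) = 38018.94 m = 38.02 km

38.02 km


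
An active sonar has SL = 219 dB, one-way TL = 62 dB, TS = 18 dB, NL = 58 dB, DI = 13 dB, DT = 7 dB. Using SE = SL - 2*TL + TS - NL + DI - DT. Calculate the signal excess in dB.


SE = SL - 2*TL + TS - NL + DI - DT = 219 - 2*62 + (18) - 58 + 13 - 7 = 61

61 dB


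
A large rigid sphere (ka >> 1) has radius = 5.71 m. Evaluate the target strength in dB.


TS = 10*log10(5.71^2 / 4) = 10*log10(8.151025) = 9.11

9.11 dB


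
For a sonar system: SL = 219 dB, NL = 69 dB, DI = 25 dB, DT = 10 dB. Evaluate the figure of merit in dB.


165 dB


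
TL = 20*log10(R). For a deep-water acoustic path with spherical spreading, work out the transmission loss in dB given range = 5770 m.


TL = 20*log10(5770) = 75.22

75.22 dB


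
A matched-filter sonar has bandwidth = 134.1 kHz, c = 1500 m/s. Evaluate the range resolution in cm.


dR = c/(2*BW) = 1500 / (2 * 134.1e3) = 0.0056 m = 0.56 cm

0.56 cm


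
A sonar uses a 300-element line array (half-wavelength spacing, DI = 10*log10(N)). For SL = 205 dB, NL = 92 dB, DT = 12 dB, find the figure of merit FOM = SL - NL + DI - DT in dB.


Step 1: DI = 10*log10(300) = 24.77 dB
Step 2: FOM = SL - NL + DI - DT = 205 - 92 + 24.77 - 12 = 125.77

125.77 dB


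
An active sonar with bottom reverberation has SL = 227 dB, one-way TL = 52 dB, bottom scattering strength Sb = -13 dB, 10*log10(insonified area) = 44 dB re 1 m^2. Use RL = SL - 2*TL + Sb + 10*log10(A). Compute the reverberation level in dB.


154 dB


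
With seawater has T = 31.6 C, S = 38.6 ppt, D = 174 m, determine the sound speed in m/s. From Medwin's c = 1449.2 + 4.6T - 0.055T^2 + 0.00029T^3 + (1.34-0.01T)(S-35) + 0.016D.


c = 1449.2 + 4.6*31.6 - 0.055*31.6^2 + 0.00029*31.6^3 + (1.34 - 0.01*31.6)*(38.6 - 35) + 0.016*174 = 1555.26

1555.26 m/s


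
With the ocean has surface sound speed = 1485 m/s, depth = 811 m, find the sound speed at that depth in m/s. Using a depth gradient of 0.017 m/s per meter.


c = 1485 + 0.017 * 811 = 1498.787

1498.787 m/s


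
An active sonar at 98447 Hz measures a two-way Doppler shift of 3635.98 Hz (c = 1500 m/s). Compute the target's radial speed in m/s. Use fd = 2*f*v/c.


From fd = 2*f*v/c, v = c*fd/(2*f) = 1500 * 3635.98 / (2*98447) = 27.7

27.7 m/s


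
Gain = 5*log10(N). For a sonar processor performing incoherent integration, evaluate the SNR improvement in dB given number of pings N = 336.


Gain = 5*log10(336) = 12.63

12.63 dB


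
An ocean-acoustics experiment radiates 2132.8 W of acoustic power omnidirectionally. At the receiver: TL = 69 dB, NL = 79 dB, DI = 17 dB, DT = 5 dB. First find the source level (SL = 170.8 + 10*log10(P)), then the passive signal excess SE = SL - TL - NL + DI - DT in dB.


Step 1: SL = 170.8 + 10*log10(2132.8) = 204.09 dB
Step 2: SE = SL - TL - NL + DI - DT = 204.09 - 69 - 79 + 17 - 5 = 68.09

68.09 dB


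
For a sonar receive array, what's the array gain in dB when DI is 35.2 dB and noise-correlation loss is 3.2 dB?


AG = DI - L_corr = 35.2 - 3.2 = 32.0

32.0 dB


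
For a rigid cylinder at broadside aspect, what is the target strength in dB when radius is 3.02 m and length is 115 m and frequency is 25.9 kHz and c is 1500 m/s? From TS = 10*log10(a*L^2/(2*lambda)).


lambda = 1500/25900 = 0.05792 m
TS = 10*log10(3.02*115^2/(2*0.05792)) = 55.38

55.38 dB


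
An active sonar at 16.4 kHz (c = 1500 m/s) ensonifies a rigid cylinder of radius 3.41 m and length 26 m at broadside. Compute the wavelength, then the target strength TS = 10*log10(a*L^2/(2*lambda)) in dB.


Step 1: lambda = c/f = 1500/16400 = 0.09146 m
Step 2: TS = 10*log10(a*L^2/(2*lambda)) = 10*log10(3.41*26^2/(2*0.09146)) = 41.0

41.0 dB


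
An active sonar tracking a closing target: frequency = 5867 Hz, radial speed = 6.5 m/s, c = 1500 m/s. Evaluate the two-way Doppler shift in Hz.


fd = 2*f*v/c = 2 * 5867 * 6.5 / 1500 = 50.85

50.85 Hz


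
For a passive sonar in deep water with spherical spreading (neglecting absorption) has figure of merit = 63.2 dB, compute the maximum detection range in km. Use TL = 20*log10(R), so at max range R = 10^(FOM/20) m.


At max range FOM = TL, so 20*log10(R) = 63.2
R = 10^(63.2/20) = 1445.44 m = 1.45 km

1.45 km


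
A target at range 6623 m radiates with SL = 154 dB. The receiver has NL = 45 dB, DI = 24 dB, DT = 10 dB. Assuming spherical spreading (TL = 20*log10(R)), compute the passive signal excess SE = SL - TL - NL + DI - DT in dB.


46.58 dB


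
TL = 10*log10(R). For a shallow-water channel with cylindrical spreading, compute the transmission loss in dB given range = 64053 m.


TL = 10*log10(64053) = 48.07

48.07 dB


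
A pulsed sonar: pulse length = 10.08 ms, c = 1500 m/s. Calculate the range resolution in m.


dR = c*tau/2 = 1500 * 10.08e-3 / 2 = 7.56

7.56 m


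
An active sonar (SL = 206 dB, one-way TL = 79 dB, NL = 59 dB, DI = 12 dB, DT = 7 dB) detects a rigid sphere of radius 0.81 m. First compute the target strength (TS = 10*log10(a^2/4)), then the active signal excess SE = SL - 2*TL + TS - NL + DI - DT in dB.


Step 1: TS = 10*log10(0.81^2/4) = -7.85 dB
Step 2: SE = SL - 2*TL + TS - NL + DI - DT = 206 - 2*79 + (-7.85) - 59 + 12 - 7 = -13.85

-13.85 dB


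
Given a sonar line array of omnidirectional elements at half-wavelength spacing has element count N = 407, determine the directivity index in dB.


26.1 dB


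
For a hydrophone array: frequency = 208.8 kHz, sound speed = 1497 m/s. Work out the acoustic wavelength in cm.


lambda = c/f = 1497 / 208800 = 0.0072 m = 0.72 cm

0.72 cm


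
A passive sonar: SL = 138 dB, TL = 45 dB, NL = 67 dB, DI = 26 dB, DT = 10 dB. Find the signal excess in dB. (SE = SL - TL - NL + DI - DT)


SE = SL - TL - NL + DI - DT = 138 - 45 - 67 + 26 - 10 = 42

42 dB


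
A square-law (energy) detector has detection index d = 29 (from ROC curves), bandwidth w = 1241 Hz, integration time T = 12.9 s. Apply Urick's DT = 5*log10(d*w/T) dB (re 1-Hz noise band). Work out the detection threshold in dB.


17.23 dB


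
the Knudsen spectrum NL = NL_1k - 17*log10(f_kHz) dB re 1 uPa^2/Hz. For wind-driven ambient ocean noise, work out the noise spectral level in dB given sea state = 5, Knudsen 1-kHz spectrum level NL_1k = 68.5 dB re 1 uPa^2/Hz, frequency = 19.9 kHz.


NL = NL_1k - 17*log10(f_kHz) = 68.5 - 17*log10(19.9) = 68.5 - (22.08) = 46.42

46.42 dB


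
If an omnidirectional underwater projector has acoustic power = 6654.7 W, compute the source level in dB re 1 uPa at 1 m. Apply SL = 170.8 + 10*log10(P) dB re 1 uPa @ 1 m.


SL = 170.8 + 10*log10(6654.7) = 170.8 + 38.23 = 209.03

209.03 dB


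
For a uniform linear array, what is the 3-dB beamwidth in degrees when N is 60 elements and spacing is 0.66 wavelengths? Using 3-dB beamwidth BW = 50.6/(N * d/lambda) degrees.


BW = 50.6 / (60 * 0.66) = 50.6 / 39.6 = 1.28

1.28 deg


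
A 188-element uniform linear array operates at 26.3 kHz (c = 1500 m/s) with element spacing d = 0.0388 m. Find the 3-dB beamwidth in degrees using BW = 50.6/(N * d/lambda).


0.4 deg


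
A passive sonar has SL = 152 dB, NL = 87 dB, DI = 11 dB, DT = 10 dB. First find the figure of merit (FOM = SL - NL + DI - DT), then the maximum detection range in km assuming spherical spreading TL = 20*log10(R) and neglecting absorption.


Step 1: FOM = SL - NL + DI - DT = 152 - 87 + 11 - 10 = 66 dB
Step 2: at max range FOM = TL = 20*log10(R), so R = 10^(66/20) = 1995.26 m = 2.0 km

2.0 km


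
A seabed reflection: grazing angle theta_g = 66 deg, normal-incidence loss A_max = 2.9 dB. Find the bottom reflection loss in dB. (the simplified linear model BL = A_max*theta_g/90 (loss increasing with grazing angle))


2.13 dB


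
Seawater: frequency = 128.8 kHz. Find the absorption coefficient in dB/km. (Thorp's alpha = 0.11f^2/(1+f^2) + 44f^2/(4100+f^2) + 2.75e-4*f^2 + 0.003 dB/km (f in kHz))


39.956 dB/km


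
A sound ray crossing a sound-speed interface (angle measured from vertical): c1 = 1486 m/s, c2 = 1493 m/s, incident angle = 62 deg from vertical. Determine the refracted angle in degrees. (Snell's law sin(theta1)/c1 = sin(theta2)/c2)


sin(theta2) = (c2/c1)*sin(theta1) = (1493/1486)*sin(62 deg) = 0.88711
theta2 = arcsin(0.88711) = 62.51

62.51 deg


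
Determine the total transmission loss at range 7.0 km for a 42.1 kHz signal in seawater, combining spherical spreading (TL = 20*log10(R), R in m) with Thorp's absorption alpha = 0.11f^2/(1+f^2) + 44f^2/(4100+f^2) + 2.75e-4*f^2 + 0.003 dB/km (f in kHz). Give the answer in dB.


Step 1 (Thorp): alpha = 0.11*1772.41/(1+1772.41) + 44*1772.41/(4100+1772.41) + 2.75e-4*1772.41 + 0.003 = 13.8804 dB/km
Step 2: TL_spread = 20*log10(7000) = 76.9 dB
Step 3: TL_abs = alpha*R = 13.8804 * 7.0 = 97.16 dB
Step 4: TL_total = 76.9 + 97.16 = 174.06

174.06 dB


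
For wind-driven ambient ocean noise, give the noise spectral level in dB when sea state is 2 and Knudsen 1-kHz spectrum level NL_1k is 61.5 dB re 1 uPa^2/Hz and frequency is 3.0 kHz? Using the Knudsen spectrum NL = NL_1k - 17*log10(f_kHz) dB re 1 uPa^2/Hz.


53.39 dB


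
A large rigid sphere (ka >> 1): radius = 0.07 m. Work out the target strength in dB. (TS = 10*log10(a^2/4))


TS = 10*log10(0.07^2 / 4) = 10*log10(0.001225) = -29.12

-29.12 dB


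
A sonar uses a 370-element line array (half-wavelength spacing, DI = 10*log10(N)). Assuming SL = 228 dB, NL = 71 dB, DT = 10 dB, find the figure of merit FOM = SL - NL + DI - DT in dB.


Step 1: DI = 10*log10(370) = 25.68 dB
Step 2: FOM = SL - NL + DI - DT = 228 - 71 + 25.68 - 10 = 172.68

172.68 dB


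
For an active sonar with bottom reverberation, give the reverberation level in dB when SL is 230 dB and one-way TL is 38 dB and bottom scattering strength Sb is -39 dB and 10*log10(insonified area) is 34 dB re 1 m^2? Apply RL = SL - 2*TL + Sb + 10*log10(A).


149 dB


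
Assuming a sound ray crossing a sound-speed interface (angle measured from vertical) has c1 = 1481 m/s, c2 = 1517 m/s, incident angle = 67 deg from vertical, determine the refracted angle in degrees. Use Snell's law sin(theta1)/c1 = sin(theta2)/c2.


sin(theta2) = (c2/c1)*sin(theta1) = (1517/1481)*sin(67 deg) = 0.94288
theta2 = arcsin(0.94288) = 70.54

70.54 deg


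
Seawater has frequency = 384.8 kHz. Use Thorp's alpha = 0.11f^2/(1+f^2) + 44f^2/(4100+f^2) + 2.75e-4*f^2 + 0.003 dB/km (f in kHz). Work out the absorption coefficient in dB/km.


f^2 = 148071.04
alpha = 0.11*148071.04/(1+148071.04) + 44*148071.04/(4100+148071.04) + 2.75e-4*148071.04 + 0.003 = 83.647

83.647 dB/km


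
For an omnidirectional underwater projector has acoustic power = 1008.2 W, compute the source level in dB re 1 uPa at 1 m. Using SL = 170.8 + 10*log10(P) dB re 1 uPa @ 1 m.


SL = 170.8 + 10*log10(1008.2) = 170.8 + 30.04 = 200.84

200.84 dB


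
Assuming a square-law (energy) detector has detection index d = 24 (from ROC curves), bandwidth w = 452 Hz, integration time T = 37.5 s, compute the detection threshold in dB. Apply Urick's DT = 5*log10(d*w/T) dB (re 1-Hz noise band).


12.31 dB


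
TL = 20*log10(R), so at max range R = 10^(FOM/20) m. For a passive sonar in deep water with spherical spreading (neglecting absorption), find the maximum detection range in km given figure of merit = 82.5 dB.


13.34 km


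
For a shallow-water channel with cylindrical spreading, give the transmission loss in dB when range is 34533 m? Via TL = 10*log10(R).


45.38 dB


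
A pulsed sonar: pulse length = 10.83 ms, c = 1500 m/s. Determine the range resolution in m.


dR = c*tau/2 = 1500 * 10.83e-3 / 2 = 8.1225

8.1225 m


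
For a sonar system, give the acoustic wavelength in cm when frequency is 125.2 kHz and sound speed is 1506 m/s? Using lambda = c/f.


1.2 cm


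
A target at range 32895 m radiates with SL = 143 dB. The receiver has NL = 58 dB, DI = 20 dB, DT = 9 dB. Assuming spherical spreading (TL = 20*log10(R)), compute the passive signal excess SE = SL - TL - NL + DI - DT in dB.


5.66 dB


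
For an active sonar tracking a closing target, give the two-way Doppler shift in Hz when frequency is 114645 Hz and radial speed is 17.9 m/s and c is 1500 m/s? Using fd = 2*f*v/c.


fd = 2*f*v/c = 2 * 114645 * 17.9 / 1500 = 2736.19

2736.19 Hz


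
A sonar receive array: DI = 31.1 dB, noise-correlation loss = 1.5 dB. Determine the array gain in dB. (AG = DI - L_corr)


29.6 dB


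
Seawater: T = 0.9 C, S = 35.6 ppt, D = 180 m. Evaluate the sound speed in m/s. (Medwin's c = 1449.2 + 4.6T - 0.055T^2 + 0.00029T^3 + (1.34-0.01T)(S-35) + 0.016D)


c = 1449.2 + 4.6*0.9 - 0.055*0.9^2 + 0.00029*0.9^3 + (1.34 - 0.01*0.9)*(35.6 - 35) + 0.016*180 = 1456.97

1456.97 m/s


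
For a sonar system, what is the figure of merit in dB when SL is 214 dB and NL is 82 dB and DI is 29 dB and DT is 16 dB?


FOM = SL - NL + DI - DT = 214 - 82 + 29 - 16 = 145

145 dB


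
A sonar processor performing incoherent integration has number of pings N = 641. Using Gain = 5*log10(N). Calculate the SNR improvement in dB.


Gain = 5*log10(641) = 14.03

14.03 dB


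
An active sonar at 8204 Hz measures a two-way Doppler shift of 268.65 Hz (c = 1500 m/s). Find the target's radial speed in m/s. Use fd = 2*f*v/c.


24.56 m/s


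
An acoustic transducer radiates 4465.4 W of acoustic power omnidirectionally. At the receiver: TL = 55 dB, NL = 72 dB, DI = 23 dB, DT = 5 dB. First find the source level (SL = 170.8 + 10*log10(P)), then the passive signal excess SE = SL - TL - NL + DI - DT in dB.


Step 1: SL = 170.8 + 10*log10(4465.4) = 207.3 dB
Step 2: SE = SL - TL - NL + DI - DT = 207.3 - 55 - 72 + 23 - 5 = 98.3

98.3 dB


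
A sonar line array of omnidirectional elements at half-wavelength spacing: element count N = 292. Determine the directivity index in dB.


DI = 10*log10(292) = 24.65

24.65 dB


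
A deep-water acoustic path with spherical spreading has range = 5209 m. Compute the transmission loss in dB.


TL = 20*log10(5209) = 74.34

74.34 dB


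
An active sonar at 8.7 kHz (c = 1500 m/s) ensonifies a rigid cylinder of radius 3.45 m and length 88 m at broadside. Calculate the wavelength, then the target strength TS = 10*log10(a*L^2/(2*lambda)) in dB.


Step 1: lambda = c/f = 1500/8700 = 0.17241 m
Step 2: TS = 10*log10(a*L^2/(2*lambda)) = 10*log10(3.45*88^2/(2*0.17241)) = 48.89

48.89 dB


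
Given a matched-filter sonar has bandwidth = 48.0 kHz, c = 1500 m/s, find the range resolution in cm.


1.56 cm


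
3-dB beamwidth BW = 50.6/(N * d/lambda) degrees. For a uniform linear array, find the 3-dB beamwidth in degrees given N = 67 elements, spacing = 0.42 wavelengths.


1.8 deg


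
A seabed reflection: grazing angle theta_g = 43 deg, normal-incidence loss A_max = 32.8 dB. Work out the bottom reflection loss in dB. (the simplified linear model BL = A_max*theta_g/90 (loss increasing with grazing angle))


BL = A_max * theta_g / 90 = 32.8 * 43 / 90 = 15.67

15.67 dB


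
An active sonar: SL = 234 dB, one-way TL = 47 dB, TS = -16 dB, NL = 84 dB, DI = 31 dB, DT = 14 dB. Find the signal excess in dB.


SE = SL - 2*TL + TS - NL + DI - DT = 234 - 2*47 + (-16) - 84 + 31 - 14 = 57

57 dB


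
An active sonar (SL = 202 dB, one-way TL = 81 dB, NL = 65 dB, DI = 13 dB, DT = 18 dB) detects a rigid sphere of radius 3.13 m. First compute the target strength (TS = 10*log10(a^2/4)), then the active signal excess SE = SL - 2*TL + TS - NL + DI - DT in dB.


Step 1: TS = 10*log10(3.13^2/4) = 3.89 dB
Step 2: SE = SL - 2*TL + TS - NL + DI - DT = 202 - 2*81 + (3.89) - 65 + 13 - 18 = -26.11

-26.11 dB


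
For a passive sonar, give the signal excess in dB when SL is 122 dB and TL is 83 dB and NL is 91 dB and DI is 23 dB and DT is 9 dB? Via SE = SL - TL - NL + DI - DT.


SE = SL - TL - NL + DI - DT = 122 - 83 - 91 + 23 - 9 = -38

-38 dB


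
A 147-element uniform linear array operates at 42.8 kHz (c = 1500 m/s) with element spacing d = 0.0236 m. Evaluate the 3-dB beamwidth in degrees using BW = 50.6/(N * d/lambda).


Step 1: lambda = 1500/42800 = 0.03505 m
Step 2: d/lambda = 0.0236/0.03505 = 0.6733
Step 3: BW = 50.6/(N * d/lambda) = 50.6/(147 * 0.6733) = 0.51

0.51 deg


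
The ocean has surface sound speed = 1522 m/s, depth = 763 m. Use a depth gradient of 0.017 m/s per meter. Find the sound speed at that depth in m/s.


c = 1522 + 0.017 * 763 = 1534.971

1534.971 m/s


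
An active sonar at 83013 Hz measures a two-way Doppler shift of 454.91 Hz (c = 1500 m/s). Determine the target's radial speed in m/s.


From fd = 2*f*v/c, v = c*fd/(2*f) = 1500 * 454.91 / (2*83013) = 4.11

4.11 m/s


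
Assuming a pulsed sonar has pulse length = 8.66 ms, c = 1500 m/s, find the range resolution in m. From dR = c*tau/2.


6.495 m


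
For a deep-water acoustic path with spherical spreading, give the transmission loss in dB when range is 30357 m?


89.65 dB


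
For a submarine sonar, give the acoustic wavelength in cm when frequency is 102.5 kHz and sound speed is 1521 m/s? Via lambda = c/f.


1.48 cm


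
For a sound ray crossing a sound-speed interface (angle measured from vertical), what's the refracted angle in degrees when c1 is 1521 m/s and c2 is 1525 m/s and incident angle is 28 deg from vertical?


sin(theta2) = (c2/c1)*sin(theta1) = (1525/1521)*sin(28 deg) = 0.47071
theta2 = arcsin(0.47071) = 28.08

28.08 deg


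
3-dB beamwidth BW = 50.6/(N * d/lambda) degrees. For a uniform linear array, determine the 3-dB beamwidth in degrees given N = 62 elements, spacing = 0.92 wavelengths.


0.89 deg


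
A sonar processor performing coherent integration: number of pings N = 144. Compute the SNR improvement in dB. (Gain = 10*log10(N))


21.58 dB


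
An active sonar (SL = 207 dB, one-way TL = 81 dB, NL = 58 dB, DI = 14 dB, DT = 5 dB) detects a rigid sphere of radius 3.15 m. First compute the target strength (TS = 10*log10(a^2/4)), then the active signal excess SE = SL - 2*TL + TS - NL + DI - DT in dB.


Step 1: TS = 10*log10(3.15^2/4) = 3.95 dB
Step 2: SE = SL - 2*TL + TS - NL + DI - DT = 207 - 2*81 + (3.95) - 58 + 14 - 5 = -0.05

-0.05 dB


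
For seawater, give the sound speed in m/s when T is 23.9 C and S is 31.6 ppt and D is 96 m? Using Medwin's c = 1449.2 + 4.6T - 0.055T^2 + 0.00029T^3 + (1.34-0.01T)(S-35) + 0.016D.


c = 1449.2 + 4.6*23.9 - 0.055*23.9^2 + 0.00029*23.9^3 + (1.34 - 0.01*23.9)*(31.6 - 35) + 0.016*96 = 1529.48

1529.48 m/s


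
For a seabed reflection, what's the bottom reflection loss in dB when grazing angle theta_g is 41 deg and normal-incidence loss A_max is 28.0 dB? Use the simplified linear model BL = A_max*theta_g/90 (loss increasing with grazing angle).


BL = A_max * theta_g / 90 = 28.0 * 41 / 90 = 12.76

12.76 dB


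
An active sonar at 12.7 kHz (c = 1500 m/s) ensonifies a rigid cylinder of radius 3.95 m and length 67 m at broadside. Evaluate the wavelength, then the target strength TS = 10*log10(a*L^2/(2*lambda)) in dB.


Step 1: lambda = c/f = 1500/12700 = 0.11811 m
Step 2: TS = 10*log10(a*L^2/(2*lambda)) = 10*log10(3.95*67^2/(2*0.11811)) = 48.75

48.75 dB


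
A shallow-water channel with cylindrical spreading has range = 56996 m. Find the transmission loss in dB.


TL = 10*log10(56996) = 47.56

47.56 dB


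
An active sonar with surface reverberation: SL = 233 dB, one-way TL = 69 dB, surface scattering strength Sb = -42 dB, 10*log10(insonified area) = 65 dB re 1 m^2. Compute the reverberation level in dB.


RL = SL - 2*TL + Sb + 10*log10(A) = 233 - 2*69 + (-42) + 65 = 118

118 dB


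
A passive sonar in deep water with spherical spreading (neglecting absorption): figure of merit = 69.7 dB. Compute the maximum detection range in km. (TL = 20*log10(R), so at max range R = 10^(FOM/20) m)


At max range FOM = TL, so 20*log10(R) = 69.7
R = 10^(69.7/20) = 3054.92 m = 3.05 km

3.05 km


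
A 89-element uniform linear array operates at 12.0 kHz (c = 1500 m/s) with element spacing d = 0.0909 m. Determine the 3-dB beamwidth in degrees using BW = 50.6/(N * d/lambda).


Step 1: lambda = 1500/12000 = 0.125 m
Step 2: d/lambda = 0.0909/0.125 = 0.7272
Step 3: BW = 50.6/(N * d/lambda) = 50.6/(89 * 0.7272) = 0.78

0.78 deg


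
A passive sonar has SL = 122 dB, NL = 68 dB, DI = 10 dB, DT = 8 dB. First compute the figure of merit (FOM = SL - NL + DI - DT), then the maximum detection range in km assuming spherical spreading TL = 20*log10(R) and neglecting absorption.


Step 1: FOM = SL - NL + DI - DT = 122 - 68 + 10 - 8 = 56 dB
Step 2: at max range FOM = TL = 20*log10(R), so R = 10^(56/20) = 630.96 m = 0.63 km

0.63 km


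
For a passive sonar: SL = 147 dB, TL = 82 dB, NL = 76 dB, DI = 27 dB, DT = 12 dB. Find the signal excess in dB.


SE = SL - TL - NL + DI - DT = 147 - 82 - 76 + 27 - 12 = 4

4 dB


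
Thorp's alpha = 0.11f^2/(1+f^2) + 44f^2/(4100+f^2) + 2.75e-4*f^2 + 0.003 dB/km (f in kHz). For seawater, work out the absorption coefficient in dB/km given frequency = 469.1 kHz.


f^2 = 220054.81
alpha = 0.11*220054.81/(1+220054.81) + 44*220054.81/(4100+220054.81) + 2.75e-4*220054.81 + 0.003 = 103.823

103.823 dB/km


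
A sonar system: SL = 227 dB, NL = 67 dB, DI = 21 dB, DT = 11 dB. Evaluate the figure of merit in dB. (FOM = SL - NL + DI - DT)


FOM = SL - NL + DI - DT = 227 - 67 + 21 - 11 = 170

170 dB


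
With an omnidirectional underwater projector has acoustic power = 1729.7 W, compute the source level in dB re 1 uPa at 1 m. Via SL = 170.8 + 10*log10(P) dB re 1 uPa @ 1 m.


SL = 170.8 + 10*log10(1729.7) = 170.8 + 32.38 = 203.18

203.18 dB


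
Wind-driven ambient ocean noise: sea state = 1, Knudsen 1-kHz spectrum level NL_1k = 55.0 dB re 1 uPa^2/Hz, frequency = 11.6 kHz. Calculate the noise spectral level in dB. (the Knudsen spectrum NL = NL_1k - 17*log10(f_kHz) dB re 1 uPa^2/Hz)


NL = NL_1k - 17*log10(f_kHz) = 55.0 - 17*log10(11.6) = 55.0 - (18.1) = 36.9

36.9 dB


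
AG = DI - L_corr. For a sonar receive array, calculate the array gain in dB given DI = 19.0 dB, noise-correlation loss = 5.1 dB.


AG = DI - L_corr = 19.0 - 5.1 = 13.9

13.9 dB


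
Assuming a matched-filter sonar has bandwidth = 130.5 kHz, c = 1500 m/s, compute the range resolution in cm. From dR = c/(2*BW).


0.57 cm


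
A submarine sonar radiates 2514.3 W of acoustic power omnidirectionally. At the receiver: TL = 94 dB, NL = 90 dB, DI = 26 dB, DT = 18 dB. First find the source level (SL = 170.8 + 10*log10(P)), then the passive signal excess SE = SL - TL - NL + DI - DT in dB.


Step 1: SL = 170.8 + 10*log10(2514.3) = 204.8 dB
Step 2: SE = SL - TL - NL + DI - DT = 204.8 - 94 - 90 + 26 - 18 = 28.8

28.8 dB


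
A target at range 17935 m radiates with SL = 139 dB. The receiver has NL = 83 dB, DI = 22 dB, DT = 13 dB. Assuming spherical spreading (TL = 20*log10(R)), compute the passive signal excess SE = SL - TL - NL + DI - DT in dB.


Step 1: TL = 20*log10(17935) = 85.07 dB
Step 2: SE = 139 - 85.07 - 83 + 22 - 13 = -20.07

-20.07 dB


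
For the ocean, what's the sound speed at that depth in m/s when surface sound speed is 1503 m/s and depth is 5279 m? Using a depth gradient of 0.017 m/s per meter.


1592.743 m/s


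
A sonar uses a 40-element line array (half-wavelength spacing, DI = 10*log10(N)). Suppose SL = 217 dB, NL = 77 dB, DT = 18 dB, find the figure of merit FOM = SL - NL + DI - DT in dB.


138.02 dB


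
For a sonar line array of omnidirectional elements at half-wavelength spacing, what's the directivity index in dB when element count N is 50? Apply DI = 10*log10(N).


DI = 10*log10(50) = 16.99

16.99 dB


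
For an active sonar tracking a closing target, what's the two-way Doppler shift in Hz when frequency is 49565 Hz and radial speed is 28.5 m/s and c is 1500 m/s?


1883.47 Hz


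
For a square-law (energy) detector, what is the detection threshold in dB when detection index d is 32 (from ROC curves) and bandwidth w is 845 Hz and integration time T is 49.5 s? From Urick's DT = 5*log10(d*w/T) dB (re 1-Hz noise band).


DT = 5*log10(d*w/T) = 5*log10(32 * 845 / 49.5) = 5*log10(546.26) = 13.69

13.69 dB


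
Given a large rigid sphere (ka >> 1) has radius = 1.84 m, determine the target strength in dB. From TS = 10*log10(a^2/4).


-0.72 dB


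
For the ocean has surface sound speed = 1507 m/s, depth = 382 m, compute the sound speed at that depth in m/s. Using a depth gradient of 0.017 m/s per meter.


c = 1507 + 0.017 * 382 = 1513.494

1513.494 m/s


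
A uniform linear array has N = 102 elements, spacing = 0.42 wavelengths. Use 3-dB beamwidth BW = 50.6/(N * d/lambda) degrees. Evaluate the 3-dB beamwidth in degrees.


BW = 50.6 / (102 * 0.42) = 50.6 / 42.84 = 1.18

1.18 deg


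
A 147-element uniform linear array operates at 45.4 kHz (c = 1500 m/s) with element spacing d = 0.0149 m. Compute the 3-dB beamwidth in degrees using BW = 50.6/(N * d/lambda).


0.76 deg


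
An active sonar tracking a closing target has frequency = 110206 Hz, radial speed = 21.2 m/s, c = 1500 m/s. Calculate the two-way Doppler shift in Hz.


3115.16 Hz


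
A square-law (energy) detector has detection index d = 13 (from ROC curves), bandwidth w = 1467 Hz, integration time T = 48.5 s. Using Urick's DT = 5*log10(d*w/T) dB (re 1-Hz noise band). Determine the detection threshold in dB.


DT = 5*log10(d*w/T) = 5*log10(13 * 1467 / 48.5) = 5*log10(393.22) = 12.97

12.97 dB


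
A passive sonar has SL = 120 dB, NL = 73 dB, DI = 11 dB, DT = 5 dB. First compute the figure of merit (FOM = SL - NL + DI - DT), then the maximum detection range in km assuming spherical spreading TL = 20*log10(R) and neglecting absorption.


Step 1: FOM = SL - NL + DI - DT = 120 - 73 + 11 - 5 = 53 dB
Step 2: at max range FOM = TL = 20*log10(R), so R = 10^(53/20) = 446.68 m = 0.45 km

0.45 km


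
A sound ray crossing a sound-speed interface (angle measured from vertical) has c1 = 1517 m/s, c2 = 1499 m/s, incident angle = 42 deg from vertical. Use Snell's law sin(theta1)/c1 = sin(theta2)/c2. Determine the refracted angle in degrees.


41.39 deg


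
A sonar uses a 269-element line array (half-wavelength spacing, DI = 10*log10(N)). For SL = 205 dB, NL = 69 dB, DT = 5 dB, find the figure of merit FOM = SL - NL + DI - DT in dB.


Step 1: DI = 10*log10(269) = 24.3 dB
Step 2: FOM = SL - NL + DI - DT = 205 - 69 + 24.3 - 5 = 155.3

155.3 dB


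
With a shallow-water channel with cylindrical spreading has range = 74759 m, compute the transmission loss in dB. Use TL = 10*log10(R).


TL = 10*log10(74759) = 48.74

48.74 dB


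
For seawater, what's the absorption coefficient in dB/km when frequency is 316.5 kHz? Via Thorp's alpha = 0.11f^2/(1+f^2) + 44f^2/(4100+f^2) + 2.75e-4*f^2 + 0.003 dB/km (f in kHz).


f^2 = 100172.25
alpha = 0.11*100172.25/(1+100172.25) + 44*100172.25/(4100+100172.25) + 2.75e-4*100172.25 + 0.003 = 69.93

69.93 dB/km


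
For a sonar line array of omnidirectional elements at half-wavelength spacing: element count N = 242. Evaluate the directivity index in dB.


DI = 10*log10(242) = 23.84

23.84 dB


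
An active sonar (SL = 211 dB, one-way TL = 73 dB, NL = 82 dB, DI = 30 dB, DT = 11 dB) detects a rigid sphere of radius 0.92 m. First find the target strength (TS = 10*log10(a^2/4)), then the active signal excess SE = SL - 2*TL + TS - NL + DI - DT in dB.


Step 1: TS = 10*log10(0.92^2/4) = -6.74 dB
Step 2: SE = SL - 2*TL + TS - NL + DI - DT = 211 - 2*73 + (-6.74) - 82 + 30 - 11 = -4.74

-4.74 dB
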